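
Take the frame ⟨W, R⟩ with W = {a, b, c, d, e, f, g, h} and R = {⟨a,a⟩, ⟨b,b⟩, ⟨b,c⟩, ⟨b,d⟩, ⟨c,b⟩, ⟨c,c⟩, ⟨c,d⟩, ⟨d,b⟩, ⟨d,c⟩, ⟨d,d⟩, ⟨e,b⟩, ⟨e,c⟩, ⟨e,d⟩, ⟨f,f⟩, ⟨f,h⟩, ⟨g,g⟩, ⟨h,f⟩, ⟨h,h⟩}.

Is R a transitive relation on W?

Yes

Transitive: yes — every two-step R-path is closed by a direct edge.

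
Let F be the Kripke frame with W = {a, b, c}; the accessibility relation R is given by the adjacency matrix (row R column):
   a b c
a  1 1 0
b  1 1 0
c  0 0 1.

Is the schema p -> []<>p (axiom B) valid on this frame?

Yes

Axiom B corresponds to the accessibility relation being symmetric.
Symmetric: yes — every pair in R has its reverse in R.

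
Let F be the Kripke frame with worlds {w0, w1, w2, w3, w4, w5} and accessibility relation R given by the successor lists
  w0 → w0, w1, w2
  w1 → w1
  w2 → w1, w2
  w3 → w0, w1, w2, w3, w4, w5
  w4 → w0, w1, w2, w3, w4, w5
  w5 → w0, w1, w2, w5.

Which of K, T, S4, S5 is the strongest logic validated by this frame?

S4

Reflexive (axiom T): yes — every world is R-related to itself.
Transitive (axiom 4): yes — every two-step R-path is closed by a direct edge.
Euclidean (axiom 5): no — w0 R w1 and w0 R w2, but not w1 R w2.
So F validates K, T, S4; S5 would additionally require R to be Euclidean. The strongest is S4.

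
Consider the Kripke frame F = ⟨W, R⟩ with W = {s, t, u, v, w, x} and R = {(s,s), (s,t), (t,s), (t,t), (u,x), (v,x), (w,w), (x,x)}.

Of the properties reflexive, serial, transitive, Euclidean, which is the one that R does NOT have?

Reflexive: no — u is not related to itself.
Serial: yes — every world has a successor (e.g. s R s).
Transitive: yes — every two-step R-path is closed by a direct edge.
Euclidean: yes — any two successors of a common world are R-related.
Only reflexive fails.

reflexive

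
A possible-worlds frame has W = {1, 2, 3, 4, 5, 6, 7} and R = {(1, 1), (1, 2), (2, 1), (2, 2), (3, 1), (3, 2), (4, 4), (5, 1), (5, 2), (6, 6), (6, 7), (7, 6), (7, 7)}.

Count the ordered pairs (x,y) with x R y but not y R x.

Enumerating: (3,1), (3,2), (5,1), (5,2).

4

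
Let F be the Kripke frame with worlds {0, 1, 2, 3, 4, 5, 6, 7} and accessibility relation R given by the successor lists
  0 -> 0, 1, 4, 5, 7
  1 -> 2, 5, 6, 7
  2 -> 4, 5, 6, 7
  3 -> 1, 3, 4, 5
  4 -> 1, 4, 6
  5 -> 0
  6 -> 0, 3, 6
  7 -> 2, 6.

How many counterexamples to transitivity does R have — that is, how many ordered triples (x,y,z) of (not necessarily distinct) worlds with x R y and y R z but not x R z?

40

Enumerating: (0,1,2), (0,1,6), (0,4,6), (0,7,2), (0,7,6), (1,2,4), (1,5,0), (1,6,0), (1,6,3), (2,4,1), (2,5,0), (2,6,0), … and 28 more.
Total: 40.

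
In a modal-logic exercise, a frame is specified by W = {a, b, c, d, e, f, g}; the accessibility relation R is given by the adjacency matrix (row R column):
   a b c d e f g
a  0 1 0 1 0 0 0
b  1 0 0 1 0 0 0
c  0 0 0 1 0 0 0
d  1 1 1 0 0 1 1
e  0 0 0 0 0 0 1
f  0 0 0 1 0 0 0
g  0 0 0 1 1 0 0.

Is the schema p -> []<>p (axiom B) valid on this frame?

Axiom B corresponds to the accessibility relation being symmetric.
Symmetric: yes — every pair in R has its reverse in R.

Yes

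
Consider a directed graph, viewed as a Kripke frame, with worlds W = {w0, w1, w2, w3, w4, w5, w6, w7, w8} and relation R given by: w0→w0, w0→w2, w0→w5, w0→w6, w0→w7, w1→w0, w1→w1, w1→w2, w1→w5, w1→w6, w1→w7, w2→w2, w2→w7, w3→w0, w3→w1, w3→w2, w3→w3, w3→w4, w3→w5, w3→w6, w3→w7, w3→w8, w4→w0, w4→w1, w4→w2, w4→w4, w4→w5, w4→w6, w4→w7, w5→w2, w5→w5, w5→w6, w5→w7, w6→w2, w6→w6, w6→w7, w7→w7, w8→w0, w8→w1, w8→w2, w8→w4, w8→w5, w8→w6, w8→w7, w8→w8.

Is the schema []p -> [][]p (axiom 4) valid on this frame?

By correspondence theory, 4 is valid on a frame iff R is transitive.
Transitive: yes — every two-step R-path is closed by a direct edge.

Yes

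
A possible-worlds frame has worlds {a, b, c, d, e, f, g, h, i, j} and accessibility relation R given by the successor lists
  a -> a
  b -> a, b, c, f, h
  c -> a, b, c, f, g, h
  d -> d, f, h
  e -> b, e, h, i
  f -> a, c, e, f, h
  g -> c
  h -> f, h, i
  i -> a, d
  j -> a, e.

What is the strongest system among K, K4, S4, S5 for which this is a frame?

K

Transitive (axiom 4): no — b R c and c R g, but not b R g.
Reflexive (axiom T): no — g is not related to itself.
Euclidean (axiom 5): no — b R a and b R c, but not a R c.
So F validates K; K4 would additionally require R to be transitive. The strongest is K.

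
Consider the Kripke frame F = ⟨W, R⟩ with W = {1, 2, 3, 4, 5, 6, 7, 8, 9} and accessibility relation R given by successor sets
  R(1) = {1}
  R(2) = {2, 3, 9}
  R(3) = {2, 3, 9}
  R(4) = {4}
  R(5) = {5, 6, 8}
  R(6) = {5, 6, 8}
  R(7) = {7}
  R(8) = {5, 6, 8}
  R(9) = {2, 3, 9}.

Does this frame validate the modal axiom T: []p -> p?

Yes

By correspondence theory, T is valid on a frame iff R is reflexive.
Reflexive: yes — every world is R-related to itself.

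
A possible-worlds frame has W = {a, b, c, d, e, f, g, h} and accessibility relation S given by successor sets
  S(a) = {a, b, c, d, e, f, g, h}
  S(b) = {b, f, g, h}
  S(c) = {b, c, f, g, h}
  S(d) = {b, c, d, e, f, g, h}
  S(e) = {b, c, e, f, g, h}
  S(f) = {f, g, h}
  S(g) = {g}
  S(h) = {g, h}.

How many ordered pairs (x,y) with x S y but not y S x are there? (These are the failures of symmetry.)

Enumerating: (a,b), (a,c), (a,d), (a,e), (a,f), (a,g), (a,h), (b,f), (b,g), (b,h), (c,b), (c,f), … and 16 more.
Total: 28.

28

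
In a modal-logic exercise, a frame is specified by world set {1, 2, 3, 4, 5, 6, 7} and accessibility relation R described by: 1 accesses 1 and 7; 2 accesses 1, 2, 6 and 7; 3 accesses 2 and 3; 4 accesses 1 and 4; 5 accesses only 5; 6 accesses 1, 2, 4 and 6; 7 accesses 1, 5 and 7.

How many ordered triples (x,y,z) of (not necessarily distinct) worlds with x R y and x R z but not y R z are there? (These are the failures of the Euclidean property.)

16

Enumerating: (2,1,2), (2,1,6), (2,6,7), (2,7,2), (2,7,6), (3,2,3), (4,1,4), (6,1,2), (6,1,4), (6,1,6), (6,2,4), (6,4,2), (6,4,6), (7,1,5), (7,5,1), (7,5,7).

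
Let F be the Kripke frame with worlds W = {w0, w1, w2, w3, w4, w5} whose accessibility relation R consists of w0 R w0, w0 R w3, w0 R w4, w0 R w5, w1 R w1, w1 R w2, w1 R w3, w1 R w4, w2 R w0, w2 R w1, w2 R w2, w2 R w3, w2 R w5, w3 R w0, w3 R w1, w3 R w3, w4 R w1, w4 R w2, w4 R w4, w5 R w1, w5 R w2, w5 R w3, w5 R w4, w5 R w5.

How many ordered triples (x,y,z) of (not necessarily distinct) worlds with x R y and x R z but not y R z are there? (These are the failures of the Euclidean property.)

27

Enumerating: (w0,w3,w4), (w0,w3,w5), (w0,w4,w0), (w0,w4,w3), (w0,w4,w5), (w0,w5,w0), (w1,w2,w4), (w1,w3,w2), (w1,w3,w4), (w1,w4,w3), (w2,w0,w1), (w2,w0,w2), … and 15 more.
Total: 27.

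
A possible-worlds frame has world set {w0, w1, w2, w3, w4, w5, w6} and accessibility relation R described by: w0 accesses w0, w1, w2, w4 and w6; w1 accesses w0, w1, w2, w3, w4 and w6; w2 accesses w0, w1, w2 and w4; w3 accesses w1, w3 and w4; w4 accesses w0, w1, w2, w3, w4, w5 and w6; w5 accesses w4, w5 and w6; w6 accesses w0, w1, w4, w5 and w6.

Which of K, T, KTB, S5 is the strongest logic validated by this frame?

Reflexive (axiom T): yes — every world is R-related to itself.
Symmetric (axiom B): yes — every pair in R has its reverse in R.
Euclidean (axiom 5): no — w0 R w2 and w0 R w6, but not w2 R w6.
So F validates K, T, KTB; S5 would additionally require R to be Euclidean. The strongest is KTB.

KTB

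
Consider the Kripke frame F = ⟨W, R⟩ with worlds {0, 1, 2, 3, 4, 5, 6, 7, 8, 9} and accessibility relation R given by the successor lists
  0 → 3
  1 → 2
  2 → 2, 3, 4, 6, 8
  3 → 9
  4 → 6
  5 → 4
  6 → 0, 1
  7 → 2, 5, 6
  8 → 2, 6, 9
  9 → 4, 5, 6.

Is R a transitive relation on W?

No

Transitive: no — 0 R 3 and 3 R 9, but not 0 R 9.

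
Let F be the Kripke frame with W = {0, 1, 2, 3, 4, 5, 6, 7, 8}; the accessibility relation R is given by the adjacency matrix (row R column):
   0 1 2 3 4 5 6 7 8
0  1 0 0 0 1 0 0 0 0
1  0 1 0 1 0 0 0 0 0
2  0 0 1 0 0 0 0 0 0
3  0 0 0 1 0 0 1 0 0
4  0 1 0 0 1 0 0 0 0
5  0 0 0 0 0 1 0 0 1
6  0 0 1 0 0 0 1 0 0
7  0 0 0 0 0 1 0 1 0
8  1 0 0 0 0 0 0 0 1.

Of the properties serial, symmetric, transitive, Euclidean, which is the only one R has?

serial

Serial: yes — every world has a successor (e.g. 0 R 0).
Symmetric: no — 0 R 4 but not 4 R 0.
Transitive: no — 0 R 4 and 4 R 1, but not 0 R 1.
Euclidean: no — 0 R 4 and 0 R 0, but not 4 R 0.
Only serial holds.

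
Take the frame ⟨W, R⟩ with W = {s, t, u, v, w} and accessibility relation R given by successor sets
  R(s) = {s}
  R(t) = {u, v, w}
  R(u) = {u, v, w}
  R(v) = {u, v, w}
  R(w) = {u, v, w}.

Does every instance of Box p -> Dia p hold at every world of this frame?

Yes

By correspondence theory, D is valid on a frame iff R is serial.
Serial: yes — every world has a successor (e.g. s R s).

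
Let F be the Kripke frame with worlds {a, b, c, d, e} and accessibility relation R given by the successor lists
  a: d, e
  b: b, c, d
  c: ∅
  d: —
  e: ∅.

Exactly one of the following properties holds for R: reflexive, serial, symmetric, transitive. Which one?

transitive

Reflexive: no — a is not related to itself.
Serial: no — c has no R-successor.
Symmetric: no — a R d but not d R a.
Transitive: yes — every two-step R-path is closed by a direct edge.
Only transitive holds.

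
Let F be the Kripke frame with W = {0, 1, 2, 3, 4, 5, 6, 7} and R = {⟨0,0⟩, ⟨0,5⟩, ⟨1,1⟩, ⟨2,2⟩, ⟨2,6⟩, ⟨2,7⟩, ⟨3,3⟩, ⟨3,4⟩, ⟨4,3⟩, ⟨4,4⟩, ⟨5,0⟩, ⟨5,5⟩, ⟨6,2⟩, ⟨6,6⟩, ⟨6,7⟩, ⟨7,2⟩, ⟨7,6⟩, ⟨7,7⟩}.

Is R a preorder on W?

Yes

Reflexive: yes — every world is R-related to itself.
Transitive: yes — every two-step R-path is closed by a direct edge.
So R is a preorder.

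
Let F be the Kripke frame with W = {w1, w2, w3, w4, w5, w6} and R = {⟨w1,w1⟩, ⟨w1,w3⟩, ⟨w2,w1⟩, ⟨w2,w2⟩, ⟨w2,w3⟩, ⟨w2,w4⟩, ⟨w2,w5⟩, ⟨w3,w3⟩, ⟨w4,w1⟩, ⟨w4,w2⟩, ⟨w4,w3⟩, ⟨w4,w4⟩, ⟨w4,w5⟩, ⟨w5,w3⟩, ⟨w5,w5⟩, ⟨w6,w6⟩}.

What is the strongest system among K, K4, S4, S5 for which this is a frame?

Transitive (axiom 4): yes — every two-step R-path is closed by a direct edge.
Reflexive (axiom T): yes — every world is R-related to itself.
Euclidean (axiom 5): no — w2 R w1 and w2 R w4, but not w1 R w4.
So F validates K, K4, S4; S5 would additionally require R to be Euclidean. The strongest is S4.

S4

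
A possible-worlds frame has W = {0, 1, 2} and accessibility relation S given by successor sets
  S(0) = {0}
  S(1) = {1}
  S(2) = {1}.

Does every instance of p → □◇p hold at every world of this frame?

Axiom B corresponds to the accessibility relation being symmetric.
Symmetric: no — 2 S 1 but not 1 S 2.

No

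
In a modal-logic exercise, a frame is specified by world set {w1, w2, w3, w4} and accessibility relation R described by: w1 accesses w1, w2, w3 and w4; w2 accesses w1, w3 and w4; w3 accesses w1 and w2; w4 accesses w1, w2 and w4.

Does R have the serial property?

Yes

Serial: yes — every world has a successor (e.g. w1 R w1).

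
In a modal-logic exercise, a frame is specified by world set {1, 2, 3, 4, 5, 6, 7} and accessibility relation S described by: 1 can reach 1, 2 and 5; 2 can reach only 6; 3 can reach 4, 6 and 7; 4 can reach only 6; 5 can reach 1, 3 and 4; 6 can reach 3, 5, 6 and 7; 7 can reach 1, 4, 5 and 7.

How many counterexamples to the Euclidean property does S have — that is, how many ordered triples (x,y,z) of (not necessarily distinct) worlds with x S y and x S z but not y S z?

31

Enumerating: (1,2,1), (1,2,2), (1,2,5), (1,5,2), (1,5,5), (3,4,4), (3,4,7), (3,6,4), (3,7,6), (5,1,3), (5,1,4), (5,3,1), … and 19 more.
Total: 31.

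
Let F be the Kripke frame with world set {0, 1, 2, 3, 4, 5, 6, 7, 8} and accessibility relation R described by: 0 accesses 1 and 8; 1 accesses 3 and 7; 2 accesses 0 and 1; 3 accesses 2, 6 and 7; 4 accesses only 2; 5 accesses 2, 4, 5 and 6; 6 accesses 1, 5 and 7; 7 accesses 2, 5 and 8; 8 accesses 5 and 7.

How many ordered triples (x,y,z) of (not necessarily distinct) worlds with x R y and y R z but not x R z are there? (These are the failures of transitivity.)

40

Enumerating: (0,1,3), (0,1,7), (0,8,5), (0,8,7), (1,3,2), (1,3,6), (1,7,2), (1,7,5), (1,7,8), (2,0,8), (2,1,3), (2,1,7), … and 28 more.
Total: 40.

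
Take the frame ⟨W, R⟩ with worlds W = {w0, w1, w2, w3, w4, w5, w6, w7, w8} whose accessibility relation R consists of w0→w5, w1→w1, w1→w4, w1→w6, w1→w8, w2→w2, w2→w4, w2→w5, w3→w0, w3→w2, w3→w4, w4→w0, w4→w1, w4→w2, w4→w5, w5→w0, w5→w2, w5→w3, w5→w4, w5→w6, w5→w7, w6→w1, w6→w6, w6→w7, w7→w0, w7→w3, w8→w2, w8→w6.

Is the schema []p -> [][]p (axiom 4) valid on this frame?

No

By correspondence theory, 4 is valid on a frame iff R is transitive.
Transitive: no — w0 R w5 and w5 R w2, but not w0 R w2.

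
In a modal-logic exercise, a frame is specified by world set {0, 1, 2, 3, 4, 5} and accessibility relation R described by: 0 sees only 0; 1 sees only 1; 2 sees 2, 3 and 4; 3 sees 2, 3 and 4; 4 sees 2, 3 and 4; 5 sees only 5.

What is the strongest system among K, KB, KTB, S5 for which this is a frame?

S5

Symmetric (axiom B): yes — every pair in R has its reverse in R.
Reflexive (axiom T): yes — every world is R-related to itself.
Euclidean (axiom 5): yes — any two successors of a common world are R-related.
So F validates K, KB, KTB, S5. The strongest is S5.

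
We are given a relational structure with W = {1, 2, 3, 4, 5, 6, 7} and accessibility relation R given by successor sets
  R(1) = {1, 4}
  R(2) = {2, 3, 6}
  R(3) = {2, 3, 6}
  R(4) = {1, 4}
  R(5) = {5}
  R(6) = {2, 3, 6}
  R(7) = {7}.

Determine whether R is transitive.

Yes

Transitive: yes — every two-step R-path is closed by a direct edge.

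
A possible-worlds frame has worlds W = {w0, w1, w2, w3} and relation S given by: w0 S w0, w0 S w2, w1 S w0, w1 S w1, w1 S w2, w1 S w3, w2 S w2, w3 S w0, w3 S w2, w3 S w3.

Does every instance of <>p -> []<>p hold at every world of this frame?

No

By correspondence theory, 5 is valid on a frame iff S is Euclidean.
Euclidean: no — w1 S w0 and w1 S w3, but not w0 S w3.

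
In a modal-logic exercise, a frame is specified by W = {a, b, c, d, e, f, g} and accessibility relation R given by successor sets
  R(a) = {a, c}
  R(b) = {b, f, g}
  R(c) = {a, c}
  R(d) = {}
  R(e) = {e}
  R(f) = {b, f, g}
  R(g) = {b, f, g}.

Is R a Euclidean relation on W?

Yes

Euclidean: yes — any two successors of a common world are R-related.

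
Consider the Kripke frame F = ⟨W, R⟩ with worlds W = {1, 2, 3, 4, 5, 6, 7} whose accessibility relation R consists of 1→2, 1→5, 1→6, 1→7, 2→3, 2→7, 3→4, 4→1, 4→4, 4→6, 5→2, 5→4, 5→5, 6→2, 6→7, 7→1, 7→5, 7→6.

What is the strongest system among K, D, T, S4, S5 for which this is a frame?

D

Serial (axiom D): yes — every world has a successor (e.g. 1 R 2).
Reflexive (axiom T): no — 1 is not related to itself.
Transitive (axiom 4): no — 1 R 2 and 2 R 3, but not 1 R 3.
Euclidean (axiom 5): no — 1 R 2 and 1 R 5, but not 2 R 5.
So F validates K, D; T would additionally require R to be reflexive. The strongest is D.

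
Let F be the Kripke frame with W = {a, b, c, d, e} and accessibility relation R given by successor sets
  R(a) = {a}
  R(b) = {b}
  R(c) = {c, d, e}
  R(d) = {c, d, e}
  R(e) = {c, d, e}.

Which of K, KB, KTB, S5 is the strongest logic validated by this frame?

S5

Symmetric (axiom B): yes — every pair in R has its reverse in R.
Reflexive (axiom T): yes — every world is R-related to itself.
Euclidean (axiom 5): yes — any two successors of a common world are R-related.
So F validates K, KB, KTB, S5. The strongest is S5.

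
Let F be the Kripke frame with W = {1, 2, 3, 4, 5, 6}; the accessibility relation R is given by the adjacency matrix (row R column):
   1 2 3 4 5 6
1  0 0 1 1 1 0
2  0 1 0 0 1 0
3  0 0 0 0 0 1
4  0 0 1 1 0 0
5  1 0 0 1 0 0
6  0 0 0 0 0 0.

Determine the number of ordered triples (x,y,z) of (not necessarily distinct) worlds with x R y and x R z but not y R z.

Enumerating: (1,3,3), (1,3,4), (1,3,5), (1,4,5), (1,5,3), (1,5,5), (2,5,2), (2,5,5), (3,6,6), (4,3,3), (4,3,4), (5,1,1), (5,4,1).

13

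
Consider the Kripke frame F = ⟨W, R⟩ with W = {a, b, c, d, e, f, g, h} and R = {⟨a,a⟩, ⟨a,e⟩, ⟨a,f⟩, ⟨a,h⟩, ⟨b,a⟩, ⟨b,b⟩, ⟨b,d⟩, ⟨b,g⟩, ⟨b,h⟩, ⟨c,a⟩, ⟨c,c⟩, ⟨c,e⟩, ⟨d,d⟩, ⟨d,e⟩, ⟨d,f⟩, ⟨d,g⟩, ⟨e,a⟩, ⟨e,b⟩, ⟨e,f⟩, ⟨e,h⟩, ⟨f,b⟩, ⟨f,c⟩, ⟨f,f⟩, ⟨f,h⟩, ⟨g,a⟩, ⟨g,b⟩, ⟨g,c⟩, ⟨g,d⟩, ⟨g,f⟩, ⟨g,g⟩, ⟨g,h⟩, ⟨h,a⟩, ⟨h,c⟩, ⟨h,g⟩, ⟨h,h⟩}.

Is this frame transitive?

No

Transitive: no — a R e and e R b, but not a R b.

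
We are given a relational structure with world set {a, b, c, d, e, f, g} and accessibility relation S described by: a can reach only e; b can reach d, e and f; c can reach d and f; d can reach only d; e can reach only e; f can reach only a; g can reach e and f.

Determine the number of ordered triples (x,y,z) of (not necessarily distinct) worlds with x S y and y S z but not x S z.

Enumerating: (b,f,a), (c,f,a), (f,a,e), (g,f,a).

4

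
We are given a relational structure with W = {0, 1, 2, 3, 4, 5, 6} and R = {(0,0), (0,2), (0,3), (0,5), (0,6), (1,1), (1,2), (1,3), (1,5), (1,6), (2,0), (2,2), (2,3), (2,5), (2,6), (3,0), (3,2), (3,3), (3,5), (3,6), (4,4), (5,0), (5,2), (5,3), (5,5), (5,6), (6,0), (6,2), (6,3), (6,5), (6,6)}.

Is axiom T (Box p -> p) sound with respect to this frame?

By correspondence theory, T is valid on a frame iff R is reflexive.
Reflexive: yes — every world is R-related to itself.

Yes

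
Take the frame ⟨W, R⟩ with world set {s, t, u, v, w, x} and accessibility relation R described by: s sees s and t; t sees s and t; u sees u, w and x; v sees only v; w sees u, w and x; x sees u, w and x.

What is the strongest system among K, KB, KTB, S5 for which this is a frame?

Symmetric (axiom B): yes — every pair in R has its reverse in R.
Reflexive (axiom T): yes — every world is R-related to itself.
Euclidean (axiom 5): yes — any two successors of a common world are R-related.
So F validates K, KB, KTB, S5. The strongest is S5.

S5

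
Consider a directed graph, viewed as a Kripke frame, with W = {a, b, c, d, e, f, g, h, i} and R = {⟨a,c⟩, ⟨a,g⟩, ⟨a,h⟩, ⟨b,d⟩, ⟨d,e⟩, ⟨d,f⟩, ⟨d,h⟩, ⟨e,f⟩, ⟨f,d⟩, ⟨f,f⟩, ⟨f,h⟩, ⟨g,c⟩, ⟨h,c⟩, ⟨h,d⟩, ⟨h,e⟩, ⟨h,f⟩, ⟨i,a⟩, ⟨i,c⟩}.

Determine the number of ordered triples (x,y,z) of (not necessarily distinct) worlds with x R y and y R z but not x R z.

Enumerating: (a,h,d), (a,h,e), (a,h,f), (b,d,e), (b,d,f), (b,d,h), (d,f,d), (d,h,c), (d,h,d), (e,f,d), (e,f,h), (f,d,e), (f,h,c), (f,h,e), (h,d,h), (h,f,h), (i,a,g), (i,a,h).

18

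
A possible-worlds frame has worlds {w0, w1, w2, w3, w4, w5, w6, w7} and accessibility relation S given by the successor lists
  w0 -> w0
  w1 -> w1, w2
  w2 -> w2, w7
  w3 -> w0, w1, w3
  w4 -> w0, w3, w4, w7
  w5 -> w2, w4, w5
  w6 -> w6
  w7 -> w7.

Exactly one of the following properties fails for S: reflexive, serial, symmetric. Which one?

symmetric

Reflexive: yes — every world is S-related to itself.
Serial: yes — every world has a successor (e.g. w0 S w0).
Symmetric: no — w1 S w2 but not w2 S w1.
Only symmetric fails.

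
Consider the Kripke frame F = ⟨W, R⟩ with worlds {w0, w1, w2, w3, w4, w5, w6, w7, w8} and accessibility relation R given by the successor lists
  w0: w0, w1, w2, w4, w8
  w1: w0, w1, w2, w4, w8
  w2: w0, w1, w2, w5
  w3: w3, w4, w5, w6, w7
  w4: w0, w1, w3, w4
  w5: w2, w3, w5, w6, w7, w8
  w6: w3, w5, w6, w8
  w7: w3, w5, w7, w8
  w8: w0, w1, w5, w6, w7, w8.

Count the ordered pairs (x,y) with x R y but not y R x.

R is symmetric; there are no such tuples.

0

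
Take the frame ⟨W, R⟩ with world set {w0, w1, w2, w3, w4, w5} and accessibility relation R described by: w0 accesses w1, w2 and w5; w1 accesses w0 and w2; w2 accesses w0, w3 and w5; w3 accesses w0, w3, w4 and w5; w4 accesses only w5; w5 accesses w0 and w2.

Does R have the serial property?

Serial: yes — every world has a successor (e.g. w0 R w1).

Yes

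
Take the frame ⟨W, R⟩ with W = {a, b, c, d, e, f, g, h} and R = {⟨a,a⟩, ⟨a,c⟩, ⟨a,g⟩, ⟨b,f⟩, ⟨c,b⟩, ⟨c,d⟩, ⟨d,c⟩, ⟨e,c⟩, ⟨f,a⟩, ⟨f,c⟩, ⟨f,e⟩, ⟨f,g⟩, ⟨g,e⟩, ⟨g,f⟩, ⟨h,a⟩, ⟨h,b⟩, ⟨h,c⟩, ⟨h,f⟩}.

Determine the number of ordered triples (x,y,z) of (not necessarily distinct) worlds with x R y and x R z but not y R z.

37

Enumerating: (a,c,a), (a,c,c), (a,c,g), (a,g,a), (a,g,c), (a,g,g), (b,f,f), (c,b,b), (c,b,d), (c,d,b), (c,d,d), (d,c,c), … and 25 more.
Total: 37.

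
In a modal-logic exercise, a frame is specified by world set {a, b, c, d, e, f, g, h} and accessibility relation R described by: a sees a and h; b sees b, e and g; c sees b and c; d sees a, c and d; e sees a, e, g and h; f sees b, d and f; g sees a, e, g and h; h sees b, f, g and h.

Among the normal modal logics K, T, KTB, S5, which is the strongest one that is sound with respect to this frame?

Reflexive (axiom T): yes — every world is R-related to itself.
Symmetric (axiom B): no — a R h but not h R a.
Euclidean (axiom 5): no — d R a and d R c, but not a R c.
So F validates K, T; KTB would additionally require R to be symmetric. The strongest is T.

T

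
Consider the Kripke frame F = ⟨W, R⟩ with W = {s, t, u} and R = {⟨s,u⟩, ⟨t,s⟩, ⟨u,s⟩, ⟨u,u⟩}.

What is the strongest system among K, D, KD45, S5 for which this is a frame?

D

Serial (axiom D): yes — every world has a successor (e.g. s R u).
Euclidean (axiom 5): no — t R s and t R s, but not s R s.
Transitive (axiom 4): no — t R s and s R u, but not t R u.
Reflexive (axiom T): no — s is not related to itself.
So F validates K, D; KD45 would additionally require R to be Euclidean and transitive. The strongest is D.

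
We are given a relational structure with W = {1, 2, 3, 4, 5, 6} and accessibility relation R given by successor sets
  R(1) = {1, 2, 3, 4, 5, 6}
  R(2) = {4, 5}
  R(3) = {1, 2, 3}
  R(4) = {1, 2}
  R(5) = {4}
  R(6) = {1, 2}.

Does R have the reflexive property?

Reflexive: no — 2 is not related to itself.

No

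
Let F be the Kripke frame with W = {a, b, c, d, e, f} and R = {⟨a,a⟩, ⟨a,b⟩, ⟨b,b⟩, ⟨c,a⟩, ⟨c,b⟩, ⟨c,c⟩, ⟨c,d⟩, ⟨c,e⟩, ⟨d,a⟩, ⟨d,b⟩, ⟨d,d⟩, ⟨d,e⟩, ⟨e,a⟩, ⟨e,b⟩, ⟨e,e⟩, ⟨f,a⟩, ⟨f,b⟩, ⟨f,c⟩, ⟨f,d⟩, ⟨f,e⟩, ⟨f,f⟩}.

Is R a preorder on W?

Yes

Reflexive: yes — every world is R-related to itself.
Transitive: yes — every two-step R-path is closed by a direct edge.
So R is a preorder.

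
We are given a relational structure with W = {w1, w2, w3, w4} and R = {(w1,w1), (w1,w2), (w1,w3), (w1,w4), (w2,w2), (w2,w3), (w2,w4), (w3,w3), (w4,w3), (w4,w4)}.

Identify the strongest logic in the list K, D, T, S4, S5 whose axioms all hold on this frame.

S4

Serial (axiom D): yes — every world has a successor (e.g. w1 R w1).
Reflexive (axiom T): yes — every world is R-related to itself.
Transitive (axiom 4): yes — every two-step R-path is closed by a direct edge.
Euclidean (axiom 5): no — w1 R w3 and w1 R w2, but not w3 R w2.
So F validates K, D, T, S4; S5 would additionally require R to be Euclidean. The strongest is S4.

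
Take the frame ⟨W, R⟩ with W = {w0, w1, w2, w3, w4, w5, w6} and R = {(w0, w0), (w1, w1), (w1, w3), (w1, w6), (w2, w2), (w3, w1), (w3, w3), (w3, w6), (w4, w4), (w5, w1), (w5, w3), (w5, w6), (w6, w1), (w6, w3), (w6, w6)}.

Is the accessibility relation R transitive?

Yes

Transitive: yes — every two-step R-path is closed by a direct edge.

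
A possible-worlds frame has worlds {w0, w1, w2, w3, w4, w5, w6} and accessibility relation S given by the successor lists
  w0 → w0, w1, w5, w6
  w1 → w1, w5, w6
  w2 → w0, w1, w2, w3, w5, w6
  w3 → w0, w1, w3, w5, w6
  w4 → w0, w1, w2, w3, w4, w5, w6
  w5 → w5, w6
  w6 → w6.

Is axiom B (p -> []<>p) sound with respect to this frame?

No

Axiom B corresponds to the accessibility relation being symmetric.
Symmetric: no — w0 S w1 but not w1 S w0.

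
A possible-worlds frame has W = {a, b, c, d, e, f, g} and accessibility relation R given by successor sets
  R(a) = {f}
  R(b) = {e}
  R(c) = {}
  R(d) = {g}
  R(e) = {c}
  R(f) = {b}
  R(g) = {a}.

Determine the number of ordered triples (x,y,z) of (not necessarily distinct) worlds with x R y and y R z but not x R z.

5

Enumerating: (a,f,b), (b,e,c), (d,g,a), (f,b,e), (g,a,f).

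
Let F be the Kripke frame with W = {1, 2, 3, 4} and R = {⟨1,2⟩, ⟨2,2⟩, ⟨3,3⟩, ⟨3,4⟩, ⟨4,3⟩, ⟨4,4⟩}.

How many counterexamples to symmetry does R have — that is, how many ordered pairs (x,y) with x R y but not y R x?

Enumerating: (1,2).

1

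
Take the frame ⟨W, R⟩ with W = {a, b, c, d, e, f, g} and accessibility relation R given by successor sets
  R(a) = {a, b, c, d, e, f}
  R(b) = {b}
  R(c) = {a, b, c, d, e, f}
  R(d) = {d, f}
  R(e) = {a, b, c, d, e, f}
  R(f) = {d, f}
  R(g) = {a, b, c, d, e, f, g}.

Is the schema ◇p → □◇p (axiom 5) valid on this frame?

No

The schema 5 characterises exactly the Euclidean frames.
Euclidean: no — a R b and a R c, but not b R c.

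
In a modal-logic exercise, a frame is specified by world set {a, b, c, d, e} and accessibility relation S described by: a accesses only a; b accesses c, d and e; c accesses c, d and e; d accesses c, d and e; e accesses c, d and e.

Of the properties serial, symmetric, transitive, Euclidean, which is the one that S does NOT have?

symmetric

Serial: yes — every world has a successor (e.g. a S a).
Symmetric: no — b S c but not c S b.
Transitive: yes — every two-step S-path is closed by a direct edge.
Euclidean: yes — any two successors of a common world are S-related.
Only symmetric fails.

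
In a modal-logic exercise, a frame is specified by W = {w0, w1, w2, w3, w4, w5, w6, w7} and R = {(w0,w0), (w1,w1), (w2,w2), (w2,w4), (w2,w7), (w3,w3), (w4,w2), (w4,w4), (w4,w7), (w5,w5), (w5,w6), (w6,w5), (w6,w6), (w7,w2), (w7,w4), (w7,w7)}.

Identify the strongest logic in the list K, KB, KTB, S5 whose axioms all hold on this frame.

Symmetric (axiom B): yes — every pair in R has its reverse in R.
Reflexive (axiom T): yes — every world is R-related to itself.
Euclidean (axiom 5): yes — any two successors of a common world are R-related.
So F validates K, KB, KTB, S5. The strongest is S5.

S5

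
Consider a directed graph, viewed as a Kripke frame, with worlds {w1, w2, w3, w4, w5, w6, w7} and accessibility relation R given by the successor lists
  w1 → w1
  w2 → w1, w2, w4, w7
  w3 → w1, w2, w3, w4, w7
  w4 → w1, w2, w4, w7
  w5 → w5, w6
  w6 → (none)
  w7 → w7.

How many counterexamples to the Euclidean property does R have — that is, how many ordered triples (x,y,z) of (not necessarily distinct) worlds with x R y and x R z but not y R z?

Enumerating: (w2,w1,w2), (w2,w1,w4), (w2,w1,w7), (w2,w7,w1), (w2,w7,w2), (w2,w7,w4), (w3,w1,w2), (w3,w1,w3), (w3,w1,w4), (w3,w1,w7), (w3,w2,w3), (w3,w4,w3), … and 12 more.
Total: 24.

24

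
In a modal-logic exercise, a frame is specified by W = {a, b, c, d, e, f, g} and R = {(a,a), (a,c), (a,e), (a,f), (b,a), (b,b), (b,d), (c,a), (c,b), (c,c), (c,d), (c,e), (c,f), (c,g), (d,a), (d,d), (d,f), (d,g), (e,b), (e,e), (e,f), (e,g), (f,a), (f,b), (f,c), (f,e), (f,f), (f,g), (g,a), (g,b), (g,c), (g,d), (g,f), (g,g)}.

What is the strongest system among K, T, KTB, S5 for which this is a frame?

T

Reflexive (axiom T): yes — every world is R-related to itself.
Symmetric (axiom B): no — a R e but not e R a.
Euclidean (axiom 5): no — a R e and a R c, but not e R c.
So F validates K, T; KTB would additionally require R to be symmetric. The strongest is T.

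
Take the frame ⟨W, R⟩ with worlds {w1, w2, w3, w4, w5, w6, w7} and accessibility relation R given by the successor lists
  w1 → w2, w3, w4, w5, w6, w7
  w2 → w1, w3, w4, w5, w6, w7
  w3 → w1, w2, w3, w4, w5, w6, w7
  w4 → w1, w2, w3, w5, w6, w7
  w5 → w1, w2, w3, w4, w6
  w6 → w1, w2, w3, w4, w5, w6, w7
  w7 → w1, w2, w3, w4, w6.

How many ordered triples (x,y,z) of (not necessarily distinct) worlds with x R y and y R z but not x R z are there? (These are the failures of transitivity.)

Enumerating: (w1,w2,w1), (w1,w3,w1), (w1,w4,w1), (w1,w5,w1), (w1,w6,w1), (w1,w7,w1), (w2,w1,w2), (w2,w3,w2), (w2,w4,w2), (w2,w5,w2), (w2,w6,w2), (w2,w7,w2), … and 26 more.
Total: 38.

38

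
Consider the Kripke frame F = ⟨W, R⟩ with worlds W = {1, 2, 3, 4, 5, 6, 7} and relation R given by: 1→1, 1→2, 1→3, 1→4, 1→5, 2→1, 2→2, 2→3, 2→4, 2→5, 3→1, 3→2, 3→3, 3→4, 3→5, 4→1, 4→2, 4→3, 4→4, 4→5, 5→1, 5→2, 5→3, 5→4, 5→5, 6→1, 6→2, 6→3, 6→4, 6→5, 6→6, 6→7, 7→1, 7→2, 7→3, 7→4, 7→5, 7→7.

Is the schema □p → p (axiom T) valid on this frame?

Yes

Axiom T corresponds to the accessibility relation being reflexive.
Reflexive: yes — every world is R-related to itself.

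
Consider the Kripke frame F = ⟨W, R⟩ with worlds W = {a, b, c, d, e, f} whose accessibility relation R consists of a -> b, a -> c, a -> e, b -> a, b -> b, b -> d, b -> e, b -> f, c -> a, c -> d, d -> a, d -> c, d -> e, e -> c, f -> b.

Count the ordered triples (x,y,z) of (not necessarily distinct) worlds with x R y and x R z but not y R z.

30

Enumerating: (a,b,c), (a,c,b), (a,c,c), (a,c,e), (a,e,b), (a,e,e), (b,a,a), (b,a,d), (b,a,f), (b,d,b), (b,d,d), (b,d,f), … and 18 more.
Total: 30.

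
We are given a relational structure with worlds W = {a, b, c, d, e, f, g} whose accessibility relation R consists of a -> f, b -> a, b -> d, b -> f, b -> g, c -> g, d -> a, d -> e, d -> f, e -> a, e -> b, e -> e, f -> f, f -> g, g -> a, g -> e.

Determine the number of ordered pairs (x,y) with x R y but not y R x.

Enumerating: (a,f), (b,a), (b,d), (b,f), (b,g), (c,g), (d,a), (d,e), (d,f), (e,a), (e,b), (f,g), (g,a), (g,e).

14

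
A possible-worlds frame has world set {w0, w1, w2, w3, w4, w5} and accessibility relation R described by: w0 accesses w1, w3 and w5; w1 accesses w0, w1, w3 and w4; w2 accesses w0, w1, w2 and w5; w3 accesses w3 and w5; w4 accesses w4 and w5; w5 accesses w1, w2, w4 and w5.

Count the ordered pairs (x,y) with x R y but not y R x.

Enumerating: (w0,w3), (w0,w5), (w1,w3), (w1,w4), (w2,w0), (w2,w1), (w3,w5), (w5,w1).

8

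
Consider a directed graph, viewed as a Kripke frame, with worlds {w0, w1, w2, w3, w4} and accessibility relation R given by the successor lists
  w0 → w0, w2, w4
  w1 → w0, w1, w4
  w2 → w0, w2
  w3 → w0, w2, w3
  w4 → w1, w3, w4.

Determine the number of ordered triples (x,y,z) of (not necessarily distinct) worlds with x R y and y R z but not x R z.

Enumerating: (w0,w4,w1), (w0,w4,w3), (w1,w0,w2), (w1,w4,w3), (w2,w0,w4), (w3,w0,w4), (w4,w1,w0), (w4,w3,w0), (w4,w3,w2).

9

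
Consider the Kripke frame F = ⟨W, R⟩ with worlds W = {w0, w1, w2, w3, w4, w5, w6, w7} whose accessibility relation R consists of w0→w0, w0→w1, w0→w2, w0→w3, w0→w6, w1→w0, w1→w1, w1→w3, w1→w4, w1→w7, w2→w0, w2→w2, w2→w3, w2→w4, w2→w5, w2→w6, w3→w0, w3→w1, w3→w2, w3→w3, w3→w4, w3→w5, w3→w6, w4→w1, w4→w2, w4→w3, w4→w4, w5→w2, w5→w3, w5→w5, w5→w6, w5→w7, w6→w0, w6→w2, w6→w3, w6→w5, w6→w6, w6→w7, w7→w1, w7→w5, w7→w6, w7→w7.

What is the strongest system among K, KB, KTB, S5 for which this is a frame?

Symmetric (axiom B): yes — every pair in R has its reverse in R.
Reflexive (axiom T): yes — every world is R-related to itself.
Euclidean (axiom 5): no — w0 R w1 and w0 R w2, but not w1 R w2.
So F validates K, KB, KTB; S5 would additionally require R to be Euclidean. The strongest is KTB.

KTB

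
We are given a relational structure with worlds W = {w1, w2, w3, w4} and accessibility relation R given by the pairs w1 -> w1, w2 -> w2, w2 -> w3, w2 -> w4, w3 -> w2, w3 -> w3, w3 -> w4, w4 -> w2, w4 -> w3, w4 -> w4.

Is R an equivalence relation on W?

Yes

Reflexive: yes — every world is R-related to itself.
Symmetric: yes — every pair in R has its reverse in R.
Transitive: yes — every two-step R-path is closed by a direct edge.
So R is an equivalence relation.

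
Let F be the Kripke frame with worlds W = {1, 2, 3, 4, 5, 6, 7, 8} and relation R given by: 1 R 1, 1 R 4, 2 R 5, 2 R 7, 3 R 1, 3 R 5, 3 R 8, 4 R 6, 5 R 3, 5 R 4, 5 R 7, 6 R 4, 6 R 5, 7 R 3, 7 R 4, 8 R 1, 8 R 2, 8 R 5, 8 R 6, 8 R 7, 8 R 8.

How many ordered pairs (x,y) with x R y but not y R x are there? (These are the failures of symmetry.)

Enumerating: (1,4), (2,5), (2,7), (3,1), (3,8), (5,4), (5,7), (6,5), (7,3), (7,4), (8,1), (8,2), (8,5), (8,6), (8,7).

15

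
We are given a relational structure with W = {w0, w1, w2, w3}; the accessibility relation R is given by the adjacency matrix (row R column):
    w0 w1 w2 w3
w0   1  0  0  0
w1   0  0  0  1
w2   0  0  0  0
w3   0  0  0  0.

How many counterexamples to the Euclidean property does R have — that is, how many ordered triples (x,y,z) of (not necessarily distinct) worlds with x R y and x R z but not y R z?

1

Enumerating: (w1,w3,w3).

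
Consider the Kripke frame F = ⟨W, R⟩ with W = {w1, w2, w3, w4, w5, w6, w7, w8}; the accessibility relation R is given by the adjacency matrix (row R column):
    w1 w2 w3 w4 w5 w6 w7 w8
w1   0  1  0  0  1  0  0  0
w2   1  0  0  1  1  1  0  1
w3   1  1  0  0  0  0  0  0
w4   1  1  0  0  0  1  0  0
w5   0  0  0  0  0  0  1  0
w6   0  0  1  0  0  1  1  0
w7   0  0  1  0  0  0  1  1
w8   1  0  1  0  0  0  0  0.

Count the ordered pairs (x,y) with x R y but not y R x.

Enumerating: (w1,w5), (w2,w5), (w2,w6), (w2,w8), (w3,w1), (w3,w2), (w4,w1), (w4,w6), (w5,w7), (w6,w3), (w6,w7), (w7,w3), (w7,w8), (w8,w1), (w8,w3).

15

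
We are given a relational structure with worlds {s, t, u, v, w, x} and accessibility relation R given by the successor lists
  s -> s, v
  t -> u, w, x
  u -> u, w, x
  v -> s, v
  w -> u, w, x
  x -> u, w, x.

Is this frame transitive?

Yes

Transitive: yes — every two-step R-path is closed by a direct edge.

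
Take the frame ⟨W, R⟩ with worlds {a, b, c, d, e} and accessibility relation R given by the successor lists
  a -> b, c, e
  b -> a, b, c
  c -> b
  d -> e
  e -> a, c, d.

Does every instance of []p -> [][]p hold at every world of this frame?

No

By correspondence theory, 4 is valid on a frame iff R is transitive.
Transitive: no — a R e and e R d, but not a R d.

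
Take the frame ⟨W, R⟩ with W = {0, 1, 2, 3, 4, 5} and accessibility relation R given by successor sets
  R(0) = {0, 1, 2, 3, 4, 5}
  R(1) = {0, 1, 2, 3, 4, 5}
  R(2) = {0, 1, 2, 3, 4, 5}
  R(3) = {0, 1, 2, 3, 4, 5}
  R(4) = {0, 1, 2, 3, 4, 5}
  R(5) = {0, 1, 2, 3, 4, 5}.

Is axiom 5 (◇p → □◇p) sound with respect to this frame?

By correspondence theory, 5 is valid on a frame iff R is Euclidean.
Euclidean: yes — any two successors of a common world are R-related.

Yes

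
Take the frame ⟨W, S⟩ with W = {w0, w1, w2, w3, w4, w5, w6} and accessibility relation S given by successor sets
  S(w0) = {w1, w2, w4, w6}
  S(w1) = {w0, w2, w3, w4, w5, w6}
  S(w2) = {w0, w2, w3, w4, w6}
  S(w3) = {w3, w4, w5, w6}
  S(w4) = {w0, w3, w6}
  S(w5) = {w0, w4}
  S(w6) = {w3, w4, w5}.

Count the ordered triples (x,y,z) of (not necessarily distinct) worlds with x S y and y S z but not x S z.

31

Enumerating: (w0,w1,w0), (w0,w1,w3), (w0,w1,w5), (w0,w2,w0), (w0,w2,w3), (w0,w4,w0), (w0,w4,w3), (w0,w6,w3), (w0,w6,w5), (w1,w0,w1), (w2,w0,w1), (w2,w3,w5), … and 19 more.
Total: 31.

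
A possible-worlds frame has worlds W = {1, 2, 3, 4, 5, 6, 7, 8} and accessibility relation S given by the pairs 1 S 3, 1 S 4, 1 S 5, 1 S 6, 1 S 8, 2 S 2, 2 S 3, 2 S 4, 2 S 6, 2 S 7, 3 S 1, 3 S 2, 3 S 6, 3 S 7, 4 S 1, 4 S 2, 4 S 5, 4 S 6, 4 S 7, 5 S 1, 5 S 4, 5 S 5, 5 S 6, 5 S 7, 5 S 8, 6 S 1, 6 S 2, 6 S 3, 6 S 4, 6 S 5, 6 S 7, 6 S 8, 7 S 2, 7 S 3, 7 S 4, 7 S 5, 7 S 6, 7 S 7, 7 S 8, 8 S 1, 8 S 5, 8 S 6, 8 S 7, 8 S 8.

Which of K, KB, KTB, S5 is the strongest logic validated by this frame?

KB

Symmetric (axiom B): yes — every pair in S has its reverse in S.
Reflexive (axiom T): no — 1 is not related to itself.
Euclidean (axiom 5): no — 1 S 3 and 1 S 4, but not 3 S 4.
So F validates K, KB; KTB would additionally require S to be reflexive. The strongest is KB.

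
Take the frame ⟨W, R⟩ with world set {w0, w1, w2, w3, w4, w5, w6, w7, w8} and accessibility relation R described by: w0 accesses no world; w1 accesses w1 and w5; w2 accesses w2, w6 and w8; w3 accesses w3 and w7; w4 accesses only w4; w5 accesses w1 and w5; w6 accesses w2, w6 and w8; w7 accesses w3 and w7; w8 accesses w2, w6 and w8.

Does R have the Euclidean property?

Euclidean: yes — any two successors of a common world are R-related.

Yes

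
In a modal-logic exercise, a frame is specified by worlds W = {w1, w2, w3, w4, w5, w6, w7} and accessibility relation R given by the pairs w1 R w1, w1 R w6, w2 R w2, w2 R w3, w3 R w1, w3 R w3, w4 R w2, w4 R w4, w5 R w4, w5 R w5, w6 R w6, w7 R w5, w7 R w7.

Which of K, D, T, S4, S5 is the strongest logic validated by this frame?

T

Serial (axiom D): yes — every world has a successor (e.g. w1 R w1).
Reflexive (axiom T): yes — every world is R-related to itself.
Transitive (axiom 4): no — w2 R w3 and w3 R w1, but not w2 R w1.
Euclidean (axiom 5): no — w1 R w6 and w1 R w1, but not w6 R w1.
So F validates K, D, T; S4 would additionally require R to be transitive. The strongest is T.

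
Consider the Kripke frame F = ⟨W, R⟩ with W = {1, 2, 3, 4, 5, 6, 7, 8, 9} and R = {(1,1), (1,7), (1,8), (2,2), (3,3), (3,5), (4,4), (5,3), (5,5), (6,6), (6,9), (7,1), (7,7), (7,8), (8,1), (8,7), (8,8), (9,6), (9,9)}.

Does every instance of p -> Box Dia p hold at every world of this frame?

By correspondence theory, B is valid on a frame iff R is symmetric.
Symmetric: yes — every pair in R has its reverse in R.

Yes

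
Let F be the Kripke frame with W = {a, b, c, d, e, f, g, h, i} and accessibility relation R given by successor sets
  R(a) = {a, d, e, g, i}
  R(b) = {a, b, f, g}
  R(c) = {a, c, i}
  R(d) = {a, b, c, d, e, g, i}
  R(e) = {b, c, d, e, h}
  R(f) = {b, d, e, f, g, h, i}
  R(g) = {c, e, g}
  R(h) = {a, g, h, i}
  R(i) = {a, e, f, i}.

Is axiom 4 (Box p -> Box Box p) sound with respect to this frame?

The schema 4 characterises exactly the transitive frames.
Transitive: no — a R d and d R b, but not a R b.

No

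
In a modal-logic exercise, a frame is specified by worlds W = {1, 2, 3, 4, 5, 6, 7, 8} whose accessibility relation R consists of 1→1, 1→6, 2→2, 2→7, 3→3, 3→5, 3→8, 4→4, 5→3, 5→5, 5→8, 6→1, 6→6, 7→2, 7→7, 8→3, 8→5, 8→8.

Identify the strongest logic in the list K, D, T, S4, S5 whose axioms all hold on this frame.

Serial (axiom D): yes — every world has a successor (e.g. 1 R 1).
Reflexive (axiom T): yes — every world is R-related to itself.
Transitive (axiom 4): yes — every two-step R-path is closed by a direct edge.
Euclidean (axiom 5): yes — any two successors of a common world are R-related.
So F validates K, D, T, S4, S5. The strongest is S5.

S5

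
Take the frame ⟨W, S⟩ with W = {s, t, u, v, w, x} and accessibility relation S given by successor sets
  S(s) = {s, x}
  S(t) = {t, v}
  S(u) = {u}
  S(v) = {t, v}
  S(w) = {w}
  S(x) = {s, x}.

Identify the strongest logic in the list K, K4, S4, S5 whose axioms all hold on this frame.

Transitive (axiom 4): yes — every two-step S-path is closed by a direct edge.
Reflexive (axiom T): yes — every world is S-related to itself.
Euclidean (axiom 5): yes — any two successors of a common world are S-related.
So F validates K, K4, S4, S5. The strongest is S5.

S5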